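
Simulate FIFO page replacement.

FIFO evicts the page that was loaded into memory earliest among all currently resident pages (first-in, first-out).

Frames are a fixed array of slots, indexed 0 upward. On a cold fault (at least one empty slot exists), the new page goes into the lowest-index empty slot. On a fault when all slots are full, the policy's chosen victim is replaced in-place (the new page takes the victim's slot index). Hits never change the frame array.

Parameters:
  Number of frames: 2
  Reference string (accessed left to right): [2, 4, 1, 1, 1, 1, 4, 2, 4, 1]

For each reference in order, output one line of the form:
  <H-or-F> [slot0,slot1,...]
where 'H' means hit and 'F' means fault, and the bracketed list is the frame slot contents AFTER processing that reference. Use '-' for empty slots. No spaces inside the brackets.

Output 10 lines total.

F [2,-]
F [2,4]
F [1,4]
H [1,4]
H [1,4]
H [1,4]
H [1,4]
F [1,2]
F [4,2]
F [4,1]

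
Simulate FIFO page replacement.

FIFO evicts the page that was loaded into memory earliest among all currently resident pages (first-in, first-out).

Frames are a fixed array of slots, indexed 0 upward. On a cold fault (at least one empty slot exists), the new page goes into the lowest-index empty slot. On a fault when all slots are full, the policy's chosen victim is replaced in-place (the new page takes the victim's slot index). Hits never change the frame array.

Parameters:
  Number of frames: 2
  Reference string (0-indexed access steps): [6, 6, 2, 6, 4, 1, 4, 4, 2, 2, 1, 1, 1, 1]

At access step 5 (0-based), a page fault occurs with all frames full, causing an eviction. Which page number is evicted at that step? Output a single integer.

Answer: 2

Derivation:
Step 0: ref 6 -> FAULT, frames=[6,-]
Step 1: ref 6 -> HIT, frames=[6,-]
Step 2: ref 2 -> FAULT, frames=[6,2]
Step 3: ref 6 -> HIT, frames=[6,2]
Step 4: ref 4 -> FAULT, evict 6, frames=[4,2]
Step 5: ref 1 -> FAULT, evict 2, frames=[4,1]
At step 5: evicted page 2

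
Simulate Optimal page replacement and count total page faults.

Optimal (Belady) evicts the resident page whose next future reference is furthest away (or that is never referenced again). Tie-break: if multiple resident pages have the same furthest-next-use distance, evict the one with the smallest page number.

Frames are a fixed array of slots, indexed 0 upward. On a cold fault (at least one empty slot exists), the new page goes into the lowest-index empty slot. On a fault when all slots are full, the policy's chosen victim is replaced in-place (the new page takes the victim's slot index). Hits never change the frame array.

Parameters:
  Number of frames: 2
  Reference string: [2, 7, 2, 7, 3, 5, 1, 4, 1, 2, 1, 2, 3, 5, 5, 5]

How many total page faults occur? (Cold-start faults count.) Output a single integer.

Step 0: ref 2 → FAULT, frames=[2,-]
Step 1: ref 7 → FAULT, frames=[2,7]
Step 2: ref 2 → HIT, frames=[2,7]
Step 3: ref 7 → HIT, frames=[2,7]
Step 4: ref 3 → FAULT (evict 7), frames=[2,3]
Step 5: ref 5 → FAULT (evict 3), frames=[2,5]
Step 6: ref 1 → FAULT (evict 5), frames=[2,1]
Step 7: ref 4 → FAULT (evict 2), frames=[4,1]
Step 8: ref 1 → HIT, frames=[4,1]
Step 9: ref 2 → FAULT (evict 4), frames=[2,1]
Step 10: ref 1 → HIT, frames=[2,1]
Step 11: ref 2 → HIT, frames=[2,1]
Step 12: ref 3 → FAULT (evict 1), frames=[2,3]
Step 13: ref 5 → FAULT (evict 2), frames=[5,3]
Step 14: ref 5 → HIT, frames=[5,3]
Step 15: ref 5 → HIT, frames=[5,3]
Total faults: 9

Answer: 9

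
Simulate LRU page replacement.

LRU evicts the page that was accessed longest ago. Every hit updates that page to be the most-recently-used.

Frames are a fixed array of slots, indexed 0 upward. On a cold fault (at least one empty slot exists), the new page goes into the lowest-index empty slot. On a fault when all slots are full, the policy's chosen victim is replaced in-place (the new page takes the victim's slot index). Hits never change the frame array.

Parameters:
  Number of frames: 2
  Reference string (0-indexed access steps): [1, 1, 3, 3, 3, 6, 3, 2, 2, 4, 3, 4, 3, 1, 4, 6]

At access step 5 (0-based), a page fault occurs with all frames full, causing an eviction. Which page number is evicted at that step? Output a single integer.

Answer: 1

Derivation:
Step 0: ref 1 -> FAULT, frames=[1,-]
Step 1: ref 1 -> HIT, frames=[1,-]
Step 2: ref 3 -> FAULT, frames=[1,3]
Step 3: ref 3 -> HIT, frames=[1,3]
Step 4: ref 3 -> HIT, frames=[1,3]
Step 5: ref 6 -> FAULT, evict 1, frames=[6,3]
At step 5: evicted page 1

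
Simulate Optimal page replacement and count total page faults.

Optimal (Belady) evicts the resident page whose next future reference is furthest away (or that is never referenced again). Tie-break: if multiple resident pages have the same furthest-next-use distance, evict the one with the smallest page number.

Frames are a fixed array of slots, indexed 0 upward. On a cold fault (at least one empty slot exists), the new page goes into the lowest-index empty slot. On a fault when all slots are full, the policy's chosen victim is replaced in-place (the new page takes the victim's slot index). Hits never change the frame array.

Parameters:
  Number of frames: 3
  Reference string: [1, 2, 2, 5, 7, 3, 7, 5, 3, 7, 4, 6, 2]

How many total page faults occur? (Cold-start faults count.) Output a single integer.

Step 0: ref 1 → FAULT, frames=[1,-,-]
Step 1: ref 2 → FAULT, frames=[1,2,-]
Step 2: ref 2 → HIT, frames=[1,2,-]
Step 3: ref 5 → FAULT, frames=[1,2,5]
Step 4: ref 7 → FAULT (evict 1), frames=[7,2,5]
Step 5: ref 3 → FAULT (evict 2), frames=[7,3,5]
Step 6: ref 7 → HIT, frames=[7,3,5]
Step 7: ref 5 → HIT, frames=[7,3,5]
Step 8: ref 3 → HIT, frames=[7,3,5]
Step 9: ref 7 → HIT, frames=[7,3,5]
Step 10: ref 4 → FAULT (evict 3), frames=[7,4,5]
Step 11: ref 6 → FAULT (evict 4), frames=[7,6,5]
Step 12: ref 2 → FAULT (evict 5), frames=[7,6,2]
Total faults: 8

Answer: 8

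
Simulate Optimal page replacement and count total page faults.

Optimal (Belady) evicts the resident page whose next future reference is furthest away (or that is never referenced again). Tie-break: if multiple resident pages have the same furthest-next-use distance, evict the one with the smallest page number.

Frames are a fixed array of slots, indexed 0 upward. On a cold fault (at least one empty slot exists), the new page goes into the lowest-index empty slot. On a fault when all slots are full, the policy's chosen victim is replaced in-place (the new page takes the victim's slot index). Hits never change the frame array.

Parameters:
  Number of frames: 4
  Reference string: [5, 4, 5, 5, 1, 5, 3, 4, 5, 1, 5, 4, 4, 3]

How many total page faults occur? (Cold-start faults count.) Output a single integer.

Step 0: ref 5 → FAULT, frames=[5,-,-,-]
Step 1: ref 4 → FAULT, frames=[5,4,-,-]
Step 2: ref 5 → HIT, frames=[5,4,-,-]
Step 3: ref 5 → HIT, frames=[5,4,-,-]
Step 4: ref 1 → FAULT, frames=[5,4,1,-]
Step 5: ref 5 → HIT, frames=[5,4,1,-]
Step 6: ref 3 → FAULT, frames=[5,4,1,3]
Step 7: ref 4 → HIT, frames=[5,4,1,3]
Step 8: ref 5 → HIT, frames=[5,4,1,3]
Step 9: ref 1 → HIT, frames=[5,4,1,3]
Step 10: ref 5 → HIT, frames=[5,4,1,3]
Step 11: ref 4 → HIT, frames=[5,4,1,3]
Step 12: ref 4 → HIT, frames=[5,4,1,3]
Step 13: ref 3 → HIT, frames=[5,4,1,3]
Total faults: 4

Answer: 4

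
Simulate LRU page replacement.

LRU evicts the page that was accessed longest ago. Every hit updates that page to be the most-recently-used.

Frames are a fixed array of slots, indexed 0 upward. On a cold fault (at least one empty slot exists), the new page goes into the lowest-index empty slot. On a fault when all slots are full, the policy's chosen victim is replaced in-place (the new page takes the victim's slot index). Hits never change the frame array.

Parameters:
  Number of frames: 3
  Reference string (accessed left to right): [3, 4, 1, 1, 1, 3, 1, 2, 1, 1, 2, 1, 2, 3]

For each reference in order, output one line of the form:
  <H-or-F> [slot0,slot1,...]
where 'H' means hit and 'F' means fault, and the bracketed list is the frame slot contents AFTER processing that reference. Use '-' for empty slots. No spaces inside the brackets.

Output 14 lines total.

F [3,-,-]
F [3,4,-]
F [3,4,1]
H [3,4,1]
H [3,4,1]
H [3,4,1]
H [3,4,1]
F [3,2,1]
H [3,2,1]
H [3,2,1]
H [3,2,1]
H [3,2,1]
H [3,2,1]
H [3,2,1]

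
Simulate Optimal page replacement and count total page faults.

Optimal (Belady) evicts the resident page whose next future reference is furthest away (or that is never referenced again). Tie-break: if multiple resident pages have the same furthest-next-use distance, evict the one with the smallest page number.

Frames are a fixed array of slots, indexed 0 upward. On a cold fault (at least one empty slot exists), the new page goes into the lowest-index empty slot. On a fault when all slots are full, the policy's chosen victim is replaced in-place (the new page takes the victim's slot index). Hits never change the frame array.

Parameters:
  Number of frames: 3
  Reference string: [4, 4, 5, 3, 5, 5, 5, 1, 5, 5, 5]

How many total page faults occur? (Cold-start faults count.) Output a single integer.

Step 0: ref 4 → FAULT, frames=[4,-,-]
Step 1: ref 4 → HIT, frames=[4,-,-]
Step 2: ref 5 → FAULT, frames=[4,5,-]
Step 3: ref 3 → FAULT, frames=[4,5,3]
Step 4: ref 5 → HIT, frames=[4,5,3]
Step 5: ref 5 → HIT, frames=[4,5,3]
Step 6: ref 5 → HIT, frames=[4,5,3]
Step 7: ref 1 → FAULT (evict 3), frames=[4,5,1]
Step 8: ref 5 → HIT, frames=[4,5,1]
Step 9: ref 5 → HIT, frames=[4,5,1]
Step 10: ref 5 → HIT, frames=[4,5,1]
Total faults: 4

Answer: 4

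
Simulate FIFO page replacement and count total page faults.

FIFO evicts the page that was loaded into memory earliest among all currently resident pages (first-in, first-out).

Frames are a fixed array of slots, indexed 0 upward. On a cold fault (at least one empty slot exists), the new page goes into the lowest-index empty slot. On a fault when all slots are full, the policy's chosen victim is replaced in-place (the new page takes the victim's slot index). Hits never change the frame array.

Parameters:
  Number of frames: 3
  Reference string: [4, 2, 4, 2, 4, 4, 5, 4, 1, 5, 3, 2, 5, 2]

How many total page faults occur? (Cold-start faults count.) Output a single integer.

Answer: 7

Derivation:
Step 0: ref 4 → FAULT, frames=[4,-,-]
Step 1: ref 2 → FAULT, frames=[4,2,-]
Step 2: ref 4 → HIT, frames=[4,2,-]
Step 3: ref 2 → HIT, frames=[4,2,-]
Step 4: ref 4 → HIT, frames=[4,2,-]
Step 5: ref 4 → HIT, frames=[4,2,-]
Step 6: ref 5 → FAULT, frames=[4,2,5]
Step 7: ref 4 → HIT, frames=[4,2,5]
Step 8: ref 1 → FAULT (evict 4), frames=[1,2,5]
Step 9: ref 5 → HIT, frames=[1,2,5]
Step 10: ref 3 → FAULT (evict 2), frames=[1,3,5]
Step 11: ref 2 → FAULT (evict 5), frames=[1,3,2]
Step 12: ref 5 → FAULT (evict 1), frames=[5,3,2]
Step 13: ref 2 → HIT, frames=[5,3,2]
Total faults: 7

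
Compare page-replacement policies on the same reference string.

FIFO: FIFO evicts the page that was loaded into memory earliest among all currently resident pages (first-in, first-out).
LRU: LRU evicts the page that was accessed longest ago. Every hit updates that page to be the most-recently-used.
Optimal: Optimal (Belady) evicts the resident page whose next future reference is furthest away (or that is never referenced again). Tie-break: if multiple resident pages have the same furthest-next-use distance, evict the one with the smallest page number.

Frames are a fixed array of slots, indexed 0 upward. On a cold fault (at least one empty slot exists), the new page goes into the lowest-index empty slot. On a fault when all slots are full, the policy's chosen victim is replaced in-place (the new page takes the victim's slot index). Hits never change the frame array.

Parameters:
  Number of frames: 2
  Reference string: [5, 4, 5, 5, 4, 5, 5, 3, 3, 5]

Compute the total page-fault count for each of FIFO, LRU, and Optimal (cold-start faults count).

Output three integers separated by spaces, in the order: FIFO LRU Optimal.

Answer: 4 3 3

Derivation:
--- FIFO ---
  step 0: ref 5 -> FAULT, frames=[5,-] (faults so far: 1)
  step 1: ref 4 -> FAULT, frames=[5,4] (faults so far: 2)
  step 2: ref 5 -> HIT, frames=[5,4] (faults so far: 2)
  step 3: ref 5 -> HIT, frames=[5,4] (faults so far: 2)
  step 4: ref 4 -> HIT, frames=[5,4] (faults so far: 2)
  step 5: ref 5 -> HIT, frames=[5,4] (faults so far: 2)
  step 6: ref 5 -> HIT, frames=[5,4] (faults so far: 2)
  step 7: ref 3 -> FAULT, evict 5, frames=[3,4] (faults so far: 3)
  step 8: ref 3 -> HIT, frames=[3,4] (faults so far: 3)
  step 9: ref 5 -> FAULT, evict 4, frames=[3,5] (faults so far: 4)
  FIFO total faults: 4
--- LRU ---
  step 0: ref 5 -> FAULT, frames=[5,-] (faults so far: 1)
  step 1: ref 4 -> FAULT, frames=[5,4] (faults so far: 2)
  step 2: ref 5 -> HIT, frames=[5,4] (faults so far: 2)
  step 3: ref 5 -> HIT, frames=[5,4] (faults so far: 2)
  step 4: ref 4 -> HIT, frames=[5,4] (faults so far: 2)
  step 5: ref 5 -> HIT, frames=[5,4] (faults so far: 2)
  step 6: ref 5 -> HIT, frames=[5,4] (faults so far: 2)
  step 7: ref 3 -> FAULT, evict 4, frames=[5,3] (faults so far: 3)
  step 8: ref 3 -> HIT, frames=[5,3] (faults so far: 3)
  step 9: ref 5 -> HIT, frames=[5,3] (faults so far: 3)
  LRU total faults: 3
--- Optimal ---
  step 0: ref 5 -> FAULT, frames=[5,-] (faults so far: 1)
  step 1: ref 4 -> FAULT, frames=[5,4] (faults so far: 2)
  step 2: ref 5 -> HIT, frames=[5,4] (faults so far: 2)
  step 3: ref 5 -> HIT, frames=[5,4] (faults so far: 2)
  step 4: ref 4 -> HIT, frames=[5,4] (faults so far: 2)
  step 5: ref 5 -> HIT, frames=[5,4] (faults so far: 2)
  step 6: ref 5 -> HIT, frames=[5,4] (faults so far: 2)
  step 7: ref 3 -> FAULT, evict 4, frames=[5,3] (faults so far: 3)
  step 8: ref 3 -> HIT, frames=[5,3] (faults so far: 3)
  step 9: ref 5 -> HIT, frames=[5,3] (faults so far: 3)
  Optimal total faults: 3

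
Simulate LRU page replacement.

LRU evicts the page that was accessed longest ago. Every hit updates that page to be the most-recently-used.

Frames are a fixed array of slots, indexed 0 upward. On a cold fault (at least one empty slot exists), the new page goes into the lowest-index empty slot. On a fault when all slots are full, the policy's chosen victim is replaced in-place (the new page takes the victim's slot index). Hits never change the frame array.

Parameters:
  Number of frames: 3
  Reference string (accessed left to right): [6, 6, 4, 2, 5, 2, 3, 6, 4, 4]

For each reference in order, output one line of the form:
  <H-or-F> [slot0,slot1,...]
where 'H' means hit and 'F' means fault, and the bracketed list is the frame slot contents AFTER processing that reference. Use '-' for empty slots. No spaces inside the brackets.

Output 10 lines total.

F [6,-,-]
H [6,-,-]
F [6,4,-]
F [6,4,2]
F [5,4,2]
H [5,4,2]
F [5,3,2]
F [6,3,2]
F [6,3,4]
H [6,3,4]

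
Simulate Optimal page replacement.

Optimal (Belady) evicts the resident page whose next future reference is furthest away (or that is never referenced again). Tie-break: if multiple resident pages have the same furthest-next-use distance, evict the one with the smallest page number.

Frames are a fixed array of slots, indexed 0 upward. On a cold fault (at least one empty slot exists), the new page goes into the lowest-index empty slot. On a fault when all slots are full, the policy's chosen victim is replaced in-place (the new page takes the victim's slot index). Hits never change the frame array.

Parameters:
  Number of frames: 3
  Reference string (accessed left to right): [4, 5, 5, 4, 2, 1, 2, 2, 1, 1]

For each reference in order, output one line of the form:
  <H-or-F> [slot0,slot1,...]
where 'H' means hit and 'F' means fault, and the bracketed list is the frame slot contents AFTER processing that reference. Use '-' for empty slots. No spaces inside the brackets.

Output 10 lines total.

F [4,-,-]
F [4,5,-]
H [4,5,-]
H [4,5,-]
F [4,5,2]
F [1,5,2]
H [1,5,2]
H [1,5,2]
H [1,5,2]
H [1,5,2]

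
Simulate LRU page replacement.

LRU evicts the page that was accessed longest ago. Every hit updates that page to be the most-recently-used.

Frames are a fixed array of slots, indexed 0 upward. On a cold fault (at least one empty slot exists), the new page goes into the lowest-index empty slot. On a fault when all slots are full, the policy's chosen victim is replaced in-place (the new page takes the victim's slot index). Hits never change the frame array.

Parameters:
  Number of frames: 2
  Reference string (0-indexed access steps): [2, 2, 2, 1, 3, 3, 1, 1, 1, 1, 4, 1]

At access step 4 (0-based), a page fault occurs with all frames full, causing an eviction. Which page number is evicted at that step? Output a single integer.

Step 0: ref 2 -> FAULT, frames=[2,-]
Step 1: ref 2 -> HIT, frames=[2,-]
Step 2: ref 2 -> HIT, frames=[2,-]
Step 3: ref 1 -> FAULT, frames=[2,1]
Step 4: ref 3 -> FAULT, evict 2, frames=[3,1]
At step 4: evicted page 2

Answer: 2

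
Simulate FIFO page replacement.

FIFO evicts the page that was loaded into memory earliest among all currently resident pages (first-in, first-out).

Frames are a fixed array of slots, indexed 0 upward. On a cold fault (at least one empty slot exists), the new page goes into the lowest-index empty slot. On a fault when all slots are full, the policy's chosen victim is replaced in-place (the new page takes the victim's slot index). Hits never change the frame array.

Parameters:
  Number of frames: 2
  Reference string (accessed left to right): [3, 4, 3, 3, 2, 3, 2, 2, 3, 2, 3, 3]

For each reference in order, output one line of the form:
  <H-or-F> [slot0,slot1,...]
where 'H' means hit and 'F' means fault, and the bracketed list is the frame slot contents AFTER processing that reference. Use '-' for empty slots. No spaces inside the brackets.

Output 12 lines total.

F [3,-]
F [3,4]
H [3,4]
H [3,4]
F [2,4]
F [2,3]
H [2,3]
H [2,3]
H [2,3]
H [2,3]
H [2,3]
H [2,3]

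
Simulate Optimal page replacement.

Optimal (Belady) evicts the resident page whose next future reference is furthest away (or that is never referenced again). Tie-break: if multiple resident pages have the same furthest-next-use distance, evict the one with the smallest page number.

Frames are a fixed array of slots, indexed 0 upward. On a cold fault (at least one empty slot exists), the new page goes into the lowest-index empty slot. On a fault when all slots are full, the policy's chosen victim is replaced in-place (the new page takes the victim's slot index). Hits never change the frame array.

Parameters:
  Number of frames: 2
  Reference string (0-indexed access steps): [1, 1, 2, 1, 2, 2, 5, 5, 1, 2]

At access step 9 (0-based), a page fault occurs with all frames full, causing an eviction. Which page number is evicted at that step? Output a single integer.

Step 0: ref 1 -> FAULT, frames=[1,-]
Step 1: ref 1 -> HIT, frames=[1,-]
Step 2: ref 2 -> FAULT, frames=[1,2]
Step 3: ref 1 -> HIT, frames=[1,2]
Step 4: ref 2 -> HIT, frames=[1,2]
Step 5: ref 2 -> HIT, frames=[1,2]
Step 6: ref 5 -> FAULT, evict 2, frames=[1,5]
Step 7: ref 5 -> HIT, frames=[1,5]
Step 8: ref 1 -> HIT, frames=[1,5]
Step 9: ref 2 -> FAULT, evict 1, frames=[2,5]
At step 9: evicted page 1

Answer: 1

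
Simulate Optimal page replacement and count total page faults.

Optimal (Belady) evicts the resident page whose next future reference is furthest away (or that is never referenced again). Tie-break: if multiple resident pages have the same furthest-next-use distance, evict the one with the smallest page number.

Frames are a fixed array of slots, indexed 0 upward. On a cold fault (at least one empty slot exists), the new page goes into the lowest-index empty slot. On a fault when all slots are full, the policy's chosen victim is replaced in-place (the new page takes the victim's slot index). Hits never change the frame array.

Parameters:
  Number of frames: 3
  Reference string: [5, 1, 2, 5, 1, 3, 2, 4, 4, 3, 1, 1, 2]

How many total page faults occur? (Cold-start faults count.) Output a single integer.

Answer: 6

Derivation:
Step 0: ref 5 → FAULT, frames=[5,-,-]
Step 1: ref 1 → FAULT, frames=[5,1,-]
Step 2: ref 2 → FAULT, frames=[5,1,2]
Step 3: ref 5 → HIT, frames=[5,1,2]
Step 4: ref 1 → HIT, frames=[5,1,2]
Step 5: ref 3 → FAULT (evict 5), frames=[3,1,2]
Step 6: ref 2 → HIT, frames=[3,1,2]
Step 7: ref 4 → FAULT (evict 2), frames=[3,1,4]
Step 8: ref 4 → HIT, frames=[3,1,4]
Step 9: ref 3 → HIT, frames=[3,1,4]
Step 10: ref 1 → HIT, frames=[3,1,4]
Step 11: ref 1 → HIT, frames=[3,1,4]
Step 12: ref 2 → FAULT (evict 1), frames=[3,2,4]
Total faults: 6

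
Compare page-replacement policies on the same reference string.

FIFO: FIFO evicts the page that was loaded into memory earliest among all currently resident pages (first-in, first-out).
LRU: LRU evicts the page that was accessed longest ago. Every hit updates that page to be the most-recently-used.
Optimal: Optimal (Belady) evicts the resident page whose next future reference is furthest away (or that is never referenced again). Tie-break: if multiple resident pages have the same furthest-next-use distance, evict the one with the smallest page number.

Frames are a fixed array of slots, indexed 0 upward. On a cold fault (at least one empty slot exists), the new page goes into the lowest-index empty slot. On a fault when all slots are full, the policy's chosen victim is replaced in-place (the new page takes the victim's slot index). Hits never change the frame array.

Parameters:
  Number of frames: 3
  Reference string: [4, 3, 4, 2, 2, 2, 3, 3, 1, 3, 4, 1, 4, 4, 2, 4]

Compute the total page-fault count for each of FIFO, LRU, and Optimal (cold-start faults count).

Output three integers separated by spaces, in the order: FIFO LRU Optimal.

Answer: 5 6 5

Derivation:
--- FIFO ---
  step 0: ref 4 -> FAULT, frames=[4,-,-] (faults so far: 1)
  step 1: ref 3 -> FAULT, frames=[4,3,-] (faults so far: 2)
  step 2: ref 4 -> HIT, frames=[4,3,-] (faults so far: 2)
  step 3: ref 2 -> FAULT, frames=[4,3,2] (faults so far: 3)
  step 4: ref 2 -> HIT, frames=[4,3,2] (faults so far: 3)
  step 5: ref 2 -> HIT, frames=[4,3,2] (faults so far: 3)
  step 6: ref 3 -> HIT, frames=[4,3,2] (faults so far: 3)
  step 7: ref 3 -> HIT, frames=[4,3,2] (faults so far: 3)
  step 8: ref 1 -> FAULT, evict 4, frames=[1,3,2] (faults so far: 4)
  step 9: ref 3 -> HIT, frames=[1,3,2] (faults so far: 4)
  step 10: ref 4 -> FAULT, evict 3, frames=[1,4,2] (faults so far: 5)
  step 11: ref 1 -> HIT, frames=[1,4,2] (faults so far: 5)
  step 12: ref 4 -> HIT, frames=[1,4,2] (faults so far: 5)
  step 13: ref 4 -> HIT, frames=[1,4,2] (faults so far: 5)
  step 14: ref 2 -> HIT, frames=[1,4,2] (faults so far: 5)
  step 15: ref 4 -> HIT, frames=[1,4,2] (faults so far: 5)
  FIFO total faults: 5
--- LRU ---
  step 0: ref 4 -> FAULT, frames=[4,-,-] (faults so far: 1)
  step 1: ref 3 -> FAULT, frames=[4,3,-] (faults so far: 2)
  step 2: ref 4 -> HIT, frames=[4,3,-] (faults so far: 2)
  step 3: ref 2 -> FAULT, frames=[4,3,2] (faults so far: 3)
  step 4: ref 2 -> HIT, frames=[4,3,2] (faults so far: 3)
  step 5: ref 2 -> HIT, frames=[4,3,2] (faults so far: 3)
  step 6: ref 3 -> HIT, frames=[4,3,2] (faults so far: 3)
  step 7: ref 3 -> HIT, frames=[4,3,2] (faults so far: 3)
  step 8: ref 1 -> FAULT, evict 4, frames=[1,3,2] (faults so far: 4)
  step 9: ref 3 -> HIT, frames=[1,3,2] (faults so far: 4)
  step 10: ref 4 -> FAULT, evict 2, frames=[1,3,4] (faults so far: 5)
  step 11: ref 1 -> HIT, frames=[1,3,4] (faults so far: 5)
  step 12: ref 4 -> HIT, frames=[1,3,4] (faults so far: 5)
  step 13: ref 4 -> HIT, frames=[1,3,4] (faults so far: 5)
  step 14: ref 2 -> FAULT, evict 3, frames=[1,2,4] (faults so far: 6)
  step 15: ref 4 -> HIT, frames=[1,2,4] (faults so far: 6)
  LRU total faults: 6
--- Optimal ---
  step 0: ref 4 -> FAULT, frames=[4,-,-] (faults so far: 1)
  step 1: ref 3 -> FAULT, frames=[4,3,-] (faults so far: 2)
  step 2: ref 4 -> HIT, frames=[4,3,-] (faults so far: 2)
  step 3: ref 2 -> FAULT, frames=[4,3,2] (faults so far: 3)
  step 4: ref 2 -> HIT, frames=[4,3,2] (faults so far: 3)
  step 5: ref 2 -> HIT, frames=[4,3,2] (faults so far: 3)
  step 6: ref 3 -> HIT, frames=[4,3,2] (faults so far: 3)
  step 7: ref 3 -> HIT, frames=[4,3,2] (faults so far: 3)
  step 8: ref 1 -> FAULT, evict 2, frames=[4,3,1] (faults so far: 4)
  step 9: ref 3 -> HIT, frames=[4,3,1] (faults so far: 4)
  step 10: ref 4 -> HIT, frames=[4,3,1] (faults so far: 4)
  step 11: ref 1 -> HIT, frames=[4,3,1] (faults so far: 4)
  step 12: ref 4 -> HIT, frames=[4,3,1] (faults so far: 4)
  step 13: ref 4 -> HIT, frames=[4,3,1] (faults so far: 4)
  step 14: ref 2 -> FAULT, evict 1, frames=[4,3,2] (faults so far: 5)
  step 15: ref 4 -> HIT, frames=[4,3,2] (faults so far: 5)
  Optimal total faults: 5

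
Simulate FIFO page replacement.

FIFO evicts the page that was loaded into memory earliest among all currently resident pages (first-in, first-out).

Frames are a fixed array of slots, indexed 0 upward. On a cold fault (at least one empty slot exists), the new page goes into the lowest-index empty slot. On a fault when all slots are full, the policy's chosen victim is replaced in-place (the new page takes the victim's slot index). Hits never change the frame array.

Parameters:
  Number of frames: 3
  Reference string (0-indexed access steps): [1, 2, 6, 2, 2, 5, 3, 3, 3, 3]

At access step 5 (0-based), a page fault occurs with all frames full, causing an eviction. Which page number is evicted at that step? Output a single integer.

Answer: 1

Derivation:
Step 0: ref 1 -> FAULT, frames=[1,-,-]
Step 1: ref 2 -> FAULT, frames=[1,2,-]
Step 2: ref 6 -> FAULT, frames=[1,2,6]
Step 3: ref 2 -> HIT, frames=[1,2,6]
Step 4: ref 2 -> HIT, frames=[1,2,6]
Step 5: ref 5 -> FAULT, evict 1, frames=[5,2,6]
At step 5: evicted page 1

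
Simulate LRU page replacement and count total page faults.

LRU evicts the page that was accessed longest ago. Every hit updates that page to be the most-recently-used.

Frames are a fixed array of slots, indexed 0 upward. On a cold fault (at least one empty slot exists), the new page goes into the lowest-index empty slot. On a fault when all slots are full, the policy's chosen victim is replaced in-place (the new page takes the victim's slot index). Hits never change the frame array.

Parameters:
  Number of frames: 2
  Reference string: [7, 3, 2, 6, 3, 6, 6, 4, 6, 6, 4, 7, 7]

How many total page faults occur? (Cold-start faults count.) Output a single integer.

Answer: 7

Derivation:
Step 0: ref 7 → FAULT, frames=[7,-]
Step 1: ref 3 → FAULT, frames=[7,3]
Step 2: ref 2 → FAULT (evict 7), frames=[2,3]
Step 3: ref 6 → FAULT (evict 3), frames=[2,6]
Step 4: ref 3 → FAULT (evict 2), frames=[3,6]
Step 5: ref 6 → HIT, frames=[3,6]
Step 6: ref 6 → HIT, frames=[3,6]
Step 7: ref 4 → FAULT (evict 3), frames=[4,6]
Step 8: ref 6 → HIT, frames=[4,6]
Step 9: ref 6 → HIT, frames=[4,6]
Step 10: ref 4 → HIT, frames=[4,6]
Step 11: ref 7 → FAULT (evict 6), frames=[4,7]
Step 12: ref 7 → HIT, frames=[4,7]
Total faults: 7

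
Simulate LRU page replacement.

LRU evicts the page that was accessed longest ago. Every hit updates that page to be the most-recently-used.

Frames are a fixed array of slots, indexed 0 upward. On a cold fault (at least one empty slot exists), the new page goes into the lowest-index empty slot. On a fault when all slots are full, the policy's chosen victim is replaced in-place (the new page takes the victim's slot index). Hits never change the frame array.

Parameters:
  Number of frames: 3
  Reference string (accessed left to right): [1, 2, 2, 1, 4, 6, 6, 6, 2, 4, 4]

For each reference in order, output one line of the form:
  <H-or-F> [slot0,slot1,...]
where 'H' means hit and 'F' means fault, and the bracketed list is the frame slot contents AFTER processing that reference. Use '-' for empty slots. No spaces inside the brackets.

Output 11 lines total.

F [1,-,-]
F [1,2,-]
H [1,2,-]
H [1,2,-]
F [1,2,4]
F [1,6,4]
H [1,6,4]
H [1,6,4]
F [2,6,4]
H [2,6,4]
H [2,6,4]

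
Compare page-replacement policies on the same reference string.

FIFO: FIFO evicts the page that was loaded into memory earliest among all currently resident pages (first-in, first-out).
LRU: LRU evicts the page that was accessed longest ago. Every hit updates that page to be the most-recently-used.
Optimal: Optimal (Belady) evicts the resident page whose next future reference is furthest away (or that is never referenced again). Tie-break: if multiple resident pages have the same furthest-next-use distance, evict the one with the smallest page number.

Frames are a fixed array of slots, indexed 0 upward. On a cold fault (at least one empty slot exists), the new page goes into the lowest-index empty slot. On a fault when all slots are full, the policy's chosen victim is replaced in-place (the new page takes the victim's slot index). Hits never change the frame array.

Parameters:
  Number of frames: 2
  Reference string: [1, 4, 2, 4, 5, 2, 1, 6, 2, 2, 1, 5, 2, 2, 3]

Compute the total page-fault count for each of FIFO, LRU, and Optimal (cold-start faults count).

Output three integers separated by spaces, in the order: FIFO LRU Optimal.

Answer: 11 12 9

Derivation:
--- FIFO ---
  step 0: ref 1 -> FAULT, frames=[1,-] (faults so far: 1)
  step 1: ref 4 -> FAULT, frames=[1,4] (faults so far: 2)
  step 2: ref 2 -> FAULT, evict 1, frames=[2,4] (faults so far: 3)
  step 3: ref 4 -> HIT, frames=[2,4] (faults so far: 3)
  step 4: ref 5 -> FAULT, evict 4, frames=[2,5] (faults so far: 4)
  step 5: ref 2 -> HIT, frames=[2,5] (faults so far: 4)
  step 6: ref 1 -> FAULT, evict 2, frames=[1,5] (faults so far: 5)
  step 7: ref 6 -> FAULT, evict 5, frames=[1,6] (faults so far: 6)
  step 8: ref 2 -> FAULT, evict 1, frames=[2,6] (faults so far: 7)
  step 9: ref 2 -> HIT, frames=[2,6] (faults so far: 7)
  step 10: ref 1 -> FAULT, evict 6, frames=[2,1] (faults so far: 8)
  step 11: ref 5 -> FAULT, evict 2, frames=[5,1] (faults so far: 9)
  step 12: ref 2 -> FAULT, evict 1, frames=[5,2] (faults so far: 10)
  step 13: ref 2 -> HIT, frames=[5,2] (faults so far: 10)
  step 14: ref 3 -> FAULT, evict 5, frames=[3,2] (faults so far: 11)
  FIFO total faults: 11
--- LRU ---
  step 0: ref 1 -> FAULT, frames=[1,-] (faults so far: 1)
  step 1: ref 4 -> FAULT, frames=[1,4] (faults so far: 2)
  step 2: ref 2 -> FAULT, evict 1, frames=[2,4] (faults so far: 3)
  step 3: ref 4 -> HIT, frames=[2,4] (faults so far: 3)
  step 4: ref 5 -> FAULT, evict 2, frames=[5,4] (faults so far: 4)
  step 5: ref 2 -> FAULT, evict 4, frames=[5,2] (faults so far: 5)
  step 6: ref 1 -> FAULT, evict 5, frames=[1,2] (faults so far: 6)
  step 7: ref 6 -> FAULT, evict 2, frames=[1,6] (faults so far: 7)
  step 8: ref 2 -> FAULT, evict 1, frames=[2,6] (faults so far: 8)
  step 9: ref 2 -> HIT, frames=[2,6] (faults so far: 8)
  step 10: ref 1 -> FAULT, evict 6, frames=[2,1] (faults so far: 9)
  step 11: ref 5 -> FAULT, evict 2, frames=[5,1] (faults so far: 10)
  step 12: ref 2 -> FAULT, evict 1, frames=[5,2] (faults so far: 11)
  step 13: ref 2 -> HIT, frames=[5,2] (faults so far: 11)
  step 14: ref 3 -> FAULT, evict 5, frames=[3,2] (faults so far: 12)
  LRU total faults: 12
--- Optimal ---
  step 0: ref 1 -> FAULT, frames=[1,-] (faults so far: 1)
  step 1: ref 4 -> FAULT, frames=[1,4] (faults so far: 2)
  step 2: ref 2 -> FAULT, evict 1, frames=[2,4] (faults so far: 3)
  step 3: ref 4 -> HIT, frames=[2,4] (faults so far: 3)
  step 4: ref 5 -> FAULT, evict 4, frames=[2,5] (faults so far: 4)
  step 5: ref 2 -> HIT, frames=[2,5] (faults so far: 4)
  step 6: ref 1 -> FAULT, evict 5, frames=[2,1] (faults so far: 5)
  step 7: ref 6 -> FAULT, evict 1, frames=[2,6] (faults so far: 6)
  step 8: ref 2 -> HIT, frames=[2,6] (faults so far: 6)
  step 9: ref 2 -> HIT, frames=[2,6] (faults so far: 6)
  step 10: ref 1 -> FAULT, evict 6, frames=[2,1] (faults so far: 7)
  step 11: ref 5 -> FAULT, evict 1, frames=[2,5] (faults so far: 8)
  step 12: ref 2 -> HIT, frames=[2,5] (faults so far: 8)
  step 13: ref 2 -> HIT, frames=[2,5] (faults so far: 8)
  step 14: ref 3 -> FAULT, evict 2, frames=[3,5] (faults so far: 9)
  Optimal total faults: 9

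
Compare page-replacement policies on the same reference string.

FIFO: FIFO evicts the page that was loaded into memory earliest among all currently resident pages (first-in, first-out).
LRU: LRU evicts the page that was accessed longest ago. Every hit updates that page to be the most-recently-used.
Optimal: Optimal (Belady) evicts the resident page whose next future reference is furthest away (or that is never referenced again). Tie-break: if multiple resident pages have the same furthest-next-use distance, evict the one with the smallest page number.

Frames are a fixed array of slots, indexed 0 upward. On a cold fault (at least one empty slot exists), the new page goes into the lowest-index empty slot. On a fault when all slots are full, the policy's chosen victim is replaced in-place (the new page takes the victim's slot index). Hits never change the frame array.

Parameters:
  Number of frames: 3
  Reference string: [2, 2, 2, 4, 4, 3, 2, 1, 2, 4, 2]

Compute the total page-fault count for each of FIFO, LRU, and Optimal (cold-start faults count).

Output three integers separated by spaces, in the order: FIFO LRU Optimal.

--- FIFO ---
  step 0: ref 2 -> FAULT, frames=[2,-,-] (faults so far: 1)
  step 1: ref 2 -> HIT, frames=[2,-,-] (faults so far: 1)
  step 2: ref 2 -> HIT, frames=[2,-,-] (faults so far: 1)
  step 3: ref 4 -> FAULT, frames=[2,4,-] (faults so far: 2)
  step 4: ref 4 -> HIT, frames=[2,4,-] (faults so far: 2)
  step 5: ref 3 -> FAULT, frames=[2,4,3] (faults so far: 3)
  step 6: ref 2 -> HIT, frames=[2,4,3] (faults so far: 3)
  step 7: ref 1 -> FAULT, evict 2, frames=[1,4,3] (faults so far: 4)
  step 8: ref 2 -> FAULT, evict 4, frames=[1,2,3] (faults so far: 5)
  step 9: ref 4 -> FAULT, evict 3, frames=[1,2,4] (faults so far: 6)
  step 10: ref 2 -> HIT, frames=[1,2,4] (faults so far: 6)
  FIFO total faults: 6
--- LRU ---
  step 0: ref 2 -> FAULT, frames=[2,-,-] (faults so far: 1)
  step 1: ref 2 -> HIT, frames=[2,-,-] (faults so far: 1)
  step 2: ref 2 -> HIT, frames=[2,-,-] (faults so far: 1)
  step 3: ref 4 -> FAULT, frames=[2,4,-] (faults so far: 2)
  step 4: ref 4 -> HIT, frames=[2,4,-] (faults so far: 2)
  step 5: ref 3 -> FAULT, frames=[2,4,3] (faults so far: 3)
  step 6: ref 2 -> HIT, frames=[2,4,3] (faults so far: 3)
  step 7: ref 1 -> FAULT, evict 4, frames=[2,1,3] (faults so far: 4)
  step 8: ref 2 -> HIT, frames=[2,1,3] (faults so far: 4)
  step 9: ref 4 -> FAULT, evict 3, frames=[2,1,4] (faults so far: 5)
  step 10: ref 2 -> HIT, frames=[2,1,4] (faults so far: 5)
  LRU total faults: 5
--- Optimal ---
  step 0: ref 2 -> FAULT, frames=[2,-,-] (faults so far: 1)
  step 1: ref 2 -> HIT, frames=[2,-,-] (faults so far: 1)
  step 2: ref 2 -> HIT, frames=[2,-,-] (faults so far: 1)
  step 3: ref 4 -> FAULT, frames=[2,4,-] (faults so far: 2)
  step 4: ref 4 -> HIT, frames=[2,4,-] (faults so far: 2)
  step 5: ref 3 -> FAULT, frames=[2,4,3] (faults so far: 3)
  step 6: ref 2 -> HIT, frames=[2,4,3] (faults so far: 3)
  step 7: ref 1 -> FAULT, evict 3, frames=[2,4,1] (faults so far: 4)
  step 8: ref 2 -> HIT, frames=[2,4,1] (faults so far: 4)
  step 9: ref 4 -> HIT, frames=[2,4,1] (faults so far: 4)
  step 10: ref 2 -> HIT, frames=[2,4,1] (faults so far: 4)
  Optimal total faults: 4

Answer: 6 5 4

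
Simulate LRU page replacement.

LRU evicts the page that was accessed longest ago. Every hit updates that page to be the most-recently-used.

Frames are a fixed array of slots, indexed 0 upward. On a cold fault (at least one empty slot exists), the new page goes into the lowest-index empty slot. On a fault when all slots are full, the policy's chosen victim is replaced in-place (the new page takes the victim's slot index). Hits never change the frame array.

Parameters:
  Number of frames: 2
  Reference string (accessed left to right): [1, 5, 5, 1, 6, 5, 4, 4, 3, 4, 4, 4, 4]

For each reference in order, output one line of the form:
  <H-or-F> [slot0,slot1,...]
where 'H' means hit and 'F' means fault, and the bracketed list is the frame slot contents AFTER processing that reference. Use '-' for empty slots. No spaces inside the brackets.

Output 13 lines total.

F [1,-]
F [1,5]
H [1,5]
H [1,5]
F [1,6]
F [5,6]
F [5,4]
H [5,4]
F [3,4]
H [3,4]
H [3,4]
H [3,4]
H [3,4]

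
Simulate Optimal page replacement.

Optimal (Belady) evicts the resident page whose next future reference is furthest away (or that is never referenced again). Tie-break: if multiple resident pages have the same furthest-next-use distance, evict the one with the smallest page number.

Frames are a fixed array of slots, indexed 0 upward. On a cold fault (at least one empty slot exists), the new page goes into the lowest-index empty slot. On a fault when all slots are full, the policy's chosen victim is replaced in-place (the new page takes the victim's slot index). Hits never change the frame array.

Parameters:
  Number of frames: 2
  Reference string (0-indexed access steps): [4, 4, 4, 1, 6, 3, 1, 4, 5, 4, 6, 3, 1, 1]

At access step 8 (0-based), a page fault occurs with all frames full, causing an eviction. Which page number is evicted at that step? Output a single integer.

Step 0: ref 4 -> FAULT, frames=[4,-]
Step 1: ref 4 -> HIT, frames=[4,-]
Step 2: ref 4 -> HIT, frames=[4,-]
Step 3: ref 1 -> FAULT, frames=[4,1]
Step 4: ref 6 -> FAULT, evict 4, frames=[6,1]
Step 5: ref 3 -> FAULT, evict 6, frames=[3,1]
Step 6: ref 1 -> HIT, frames=[3,1]
Step 7: ref 4 -> FAULT, evict 1, frames=[3,4]
Step 8: ref 5 -> FAULT, evict 3, frames=[5,4]
At step 8: evicted page 3

Answer: 3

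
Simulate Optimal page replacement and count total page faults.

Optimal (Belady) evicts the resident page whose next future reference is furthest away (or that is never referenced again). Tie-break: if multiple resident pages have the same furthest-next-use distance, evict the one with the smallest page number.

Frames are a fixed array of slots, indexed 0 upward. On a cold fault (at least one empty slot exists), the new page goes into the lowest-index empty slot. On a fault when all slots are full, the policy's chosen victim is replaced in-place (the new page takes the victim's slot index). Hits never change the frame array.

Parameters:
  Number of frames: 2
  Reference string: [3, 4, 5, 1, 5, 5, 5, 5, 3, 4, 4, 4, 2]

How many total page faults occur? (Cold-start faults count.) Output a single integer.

Answer: 7

Derivation:
Step 0: ref 3 → FAULT, frames=[3,-]
Step 1: ref 4 → FAULT, frames=[3,4]
Step 2: ref 5 → FAULT (evict 4), frames=[3,5]
Step 3: ref 1 → FAULT (evict 3), frames=[1,5]
Step 4: ref 5 → HIT, frames=[1,5]
Step 5: ref 5 → HIT, frames=[1,5]
Step 6: ref 5 → HIT, frames=[1,5]
Step 7: ref 5 → HIT, frames=[1,5]
Step 8: ref 3 → FAULT (evict 1), frames=[3,5]
Step 9: ref 4 → FAULT (evict 3), frames=[4,5]
Step 10: ref 4 → HIT, frames=[4,5]
Step 11: ref 4 → HIT, frames=[4,5]
Step 12: ref 2 → FAULT (evict 4), frames=[2,5]
Total faults: 7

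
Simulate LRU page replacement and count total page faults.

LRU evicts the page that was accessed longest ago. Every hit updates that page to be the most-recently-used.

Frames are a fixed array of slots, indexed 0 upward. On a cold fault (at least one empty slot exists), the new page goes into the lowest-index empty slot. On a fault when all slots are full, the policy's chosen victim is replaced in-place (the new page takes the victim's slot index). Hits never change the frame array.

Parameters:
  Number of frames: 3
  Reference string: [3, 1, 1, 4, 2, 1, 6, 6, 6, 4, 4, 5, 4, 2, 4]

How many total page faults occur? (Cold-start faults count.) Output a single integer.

Answer: 8

Derivation:
Step 0: ref 3 → FAULT, frames=[3,-,-]
Step 1: ref 1 → FAULT, frames=[3,1,-]
Step 2: ref 1 → HIT, frames=[3,1,-]
Step 3: ref 4 → FAULT, frames=[3,1,4]
Step 4: ref 2 → FAULT (evict 3), frames=[2,1,4]
Step 5: ref 1 → HIT, frames=[2,1,4]
Step 6: ref 6 → FAULT (evict 4), frames=[2,1,6]
Step 7: ref 6 → HIT, frames=[2,1,6]
Step 8: ref 6 → HIT, frames=[2,1,6]
Step 9: ref 4 → FAULT (evict 2), frames=[4,1,6]
Step 10: ref 4 → HIT, frames=[4,1,6]
Step 11: ref 5 → FAULT (evict 1), frames=[4,5,6]
Step 12: ref 4 → HIT, frames=[4,5,6]
Step 13: ref 2 → FAULT (evict 6), frames=[4,5,2]
Step 14: ref 4 → HIT, frames=[4,5,2]
Total faults: 8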